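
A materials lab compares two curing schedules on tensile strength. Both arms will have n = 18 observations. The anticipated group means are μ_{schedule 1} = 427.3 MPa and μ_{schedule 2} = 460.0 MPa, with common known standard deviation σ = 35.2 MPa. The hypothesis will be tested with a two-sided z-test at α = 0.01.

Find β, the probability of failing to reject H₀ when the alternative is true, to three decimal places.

Standardized effect: d = |μ_{schedule 1} − μ_{schedule 2}| / σ = |427.3 − 460.0| / 35.2 = 0.9290
Noncentrality parameter: δ = d·√(n/2) = 0.9290 × √(18/2) = 2.7869
Critical value for a two-sided test at α = 0.01: z_{α/2} = 2.576.
Power = Φ(δ − 2.576) + Φ(−δ − 2.576) = Φ(0.211) + Φ(-5.363) = 0.5836 + 0.0000 = 0.5836.
Type II error: β = 1 − power = 1 − 0.5836 = 0.4164.

β ≈ 0.416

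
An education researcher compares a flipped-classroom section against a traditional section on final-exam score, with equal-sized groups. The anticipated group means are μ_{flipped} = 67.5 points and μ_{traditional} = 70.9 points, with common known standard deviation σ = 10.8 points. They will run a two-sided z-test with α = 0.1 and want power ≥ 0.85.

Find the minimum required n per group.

n = 146 per group

Standardized effect: d = |μ_{flipped} − μ_{traditional}| / σ = |67.5 − 70.9| / 10.8 = 0.3148
For power 0.85 need Φ(δ − z_{0.05}) = 0.85, so δ = z_{0.05} + z_{0.15} = 1.645 + 1.036 = 2.681.
(The Φ(−δ − z_{α/2}) term is vanishingly small for δ > 0 and is dropped in the standard sample-size formula.)
δ = d·√(n/2) ⇒ n = 2(δ/d)² = 2 × (2.681 / 0.3148)² = 145.08.
Rounding up, n = 146 per group.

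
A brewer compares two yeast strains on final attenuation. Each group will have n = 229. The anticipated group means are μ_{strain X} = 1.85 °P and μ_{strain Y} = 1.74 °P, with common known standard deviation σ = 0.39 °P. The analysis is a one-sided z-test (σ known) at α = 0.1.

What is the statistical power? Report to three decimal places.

Standardized effect: d = |μ_{strain X} − μ_{strain Y}| / σ = |1.85 − 1.74| / 0.39 = 0.2821
Noncentrality parameter: δ = d·√(n/2) = 0.2821 × √(229/2) = 3.0181
Critical value for a one-sided test at α = 0.1: z_α = 1.282.
Power = Φ(δ − 1.282) = Φ(1.737) = 0.9588.

Power ≈ 0.959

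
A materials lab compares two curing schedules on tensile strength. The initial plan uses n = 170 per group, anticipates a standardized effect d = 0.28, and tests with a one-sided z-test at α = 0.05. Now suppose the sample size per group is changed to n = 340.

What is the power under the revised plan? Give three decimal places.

Power ≈ 0.978

With n = 340 per group: δ = d·√(n/2) = 0.28 × √(340/2) = 3.6508. Critical value z_{0.05} = 1.645.
Revised power = P(Z > 1.645 − δ) = Φ(2.006) = 0.9776.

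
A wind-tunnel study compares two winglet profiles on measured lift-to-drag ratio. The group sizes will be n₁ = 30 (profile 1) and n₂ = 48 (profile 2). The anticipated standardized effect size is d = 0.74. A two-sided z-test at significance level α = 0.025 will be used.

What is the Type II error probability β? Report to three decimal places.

β ≈ 0.174

Noncentrality parameter: δ = d / √(1/n₁ + 1/n₂) = 0.74 / √(1/30 + 1/48) = 3.1796
Critical value for a two-sided test at α = 0.025: z_{α/2} = 2.241.
Power = Φ(δ − 2.241) + Φ(−δ − 2.241) = Φ(0.938) + Φ(-5.421) = 0.8259 + 0.0000 = 0.8259.
Type II error: β = 1 − power = 1 − 0.8259 = 0.1741.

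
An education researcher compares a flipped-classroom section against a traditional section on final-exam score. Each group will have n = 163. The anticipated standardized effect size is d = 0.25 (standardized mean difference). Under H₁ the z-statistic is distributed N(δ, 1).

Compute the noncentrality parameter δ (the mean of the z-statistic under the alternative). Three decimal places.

δ = d·√(n/2) = 0.25 × √(163/2) = 2.2569

δ ≈ 2.257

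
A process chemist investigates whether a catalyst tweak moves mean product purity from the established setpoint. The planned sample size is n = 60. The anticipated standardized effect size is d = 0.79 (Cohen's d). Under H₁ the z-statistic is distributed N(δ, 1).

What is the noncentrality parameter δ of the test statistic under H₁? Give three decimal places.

The noncentrality parameter scales effect size by the design's sample-size factor: δ = d·√n = 0.79 × √60 = 6.1193

δ ≈ 6.119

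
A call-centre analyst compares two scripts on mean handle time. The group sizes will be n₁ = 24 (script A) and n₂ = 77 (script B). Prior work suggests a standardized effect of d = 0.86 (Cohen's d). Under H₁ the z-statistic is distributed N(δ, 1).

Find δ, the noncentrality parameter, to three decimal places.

δ ≈ 3.679

δ = d / √(1/n₁ + 1/n₂) = 0.86 / √(1/24 + 1/77) = 3.6787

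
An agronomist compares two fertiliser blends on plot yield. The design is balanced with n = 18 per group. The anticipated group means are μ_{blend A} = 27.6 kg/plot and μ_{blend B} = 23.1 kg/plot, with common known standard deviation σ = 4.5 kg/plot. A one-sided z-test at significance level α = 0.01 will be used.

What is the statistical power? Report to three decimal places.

Power ≈ 0.750

Standardized effect: d = |μ_{blend A} − μ_{blend B}| / σ = |27.6 − 23.1| / 4.5 = 1.0000
Noncentrality parameter: δ = d·√(n/2) = 1.0000 × √(18/2) = 3.0000
One-sided α = 0.01 → critical value z_{0.01} = 2.326.
Power = Φ(δ − 2.326) = Φ(0.674) = 0.7497.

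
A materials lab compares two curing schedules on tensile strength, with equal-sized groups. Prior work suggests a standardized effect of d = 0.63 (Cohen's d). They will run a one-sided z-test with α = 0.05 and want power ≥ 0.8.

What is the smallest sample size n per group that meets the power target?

n = 32 per group

For power 0.8 need Φ(δ − z_{0.05}) = 0.8, so δ = z_{0.05} + z_{0.20} = 1.645 + 0.842 = 2.486.
δ = d·√(n/2) ⇒ n = 2(δ/d)² = 2 × (2.486 / 0.63)² = 31.15.
Rounding up, n = 32 per group.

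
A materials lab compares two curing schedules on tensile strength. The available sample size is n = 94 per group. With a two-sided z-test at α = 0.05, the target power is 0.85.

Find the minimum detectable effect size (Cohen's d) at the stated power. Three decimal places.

Need Φ(δ − 1.960) = 0.85, so δ = 1.960 + 1.036 = 2.996.
(The second rejection-region term Φ(−δ − z_{α/2}) is negligible and dropped.)
δ = d·√(n/2) ⇒ d = δ/√(n/2) = 2.996/√(94/2) = 0.4371.

d ≈ 0.437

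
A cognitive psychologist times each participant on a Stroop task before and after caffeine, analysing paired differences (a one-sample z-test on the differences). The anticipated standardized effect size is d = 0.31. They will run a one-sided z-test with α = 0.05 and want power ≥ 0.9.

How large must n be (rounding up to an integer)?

For power 0.9 need Φ(δ − z_{0.05}) = 0.9, so δ = z_{0.05} + z_{0.10} = 1.645 + 1.282 = 2.926.
δ = d·√n ⇒ n = (δ/d)² = (2.926 / 0.31)² = 89.11.
Rounding up, n = 90.

n = 90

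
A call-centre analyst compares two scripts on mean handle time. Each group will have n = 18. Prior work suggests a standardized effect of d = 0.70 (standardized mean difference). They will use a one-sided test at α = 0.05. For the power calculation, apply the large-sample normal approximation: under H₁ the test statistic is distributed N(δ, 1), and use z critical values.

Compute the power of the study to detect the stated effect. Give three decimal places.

Power ≈ 0.675

Noncentrality parameter: δ = d·√(n/2) = 0.70 × √(18/2) = 2.1000
Critical value for a one-sided test at α = 0.05: z_α = 1.645.
Power = P(Z > 1.645 − δ) = Φ(0.455) = 0.6755.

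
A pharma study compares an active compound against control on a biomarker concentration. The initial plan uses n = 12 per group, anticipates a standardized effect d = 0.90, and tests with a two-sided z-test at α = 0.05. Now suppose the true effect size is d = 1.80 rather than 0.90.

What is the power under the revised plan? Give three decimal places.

Power ≈ 0.993

With d = 1.80: δ = d·√(n/2) = 1.80 × √(12/2) = 4.4091. Critical value z_{0.025} = 1.960.
Revised power = Φ(δ − 1.960) + Φ(−δ − 1.960) = Φ(2.449) + Φ(-6.369) = 0.9928 + 0.0000 = 0.9928.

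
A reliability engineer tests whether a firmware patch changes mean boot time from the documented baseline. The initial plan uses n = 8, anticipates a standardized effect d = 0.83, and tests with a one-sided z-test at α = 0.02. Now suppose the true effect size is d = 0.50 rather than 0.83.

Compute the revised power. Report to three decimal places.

Power ≈ 0.261

With d = 0.50: δ = d·√n = 0.50 × √8 = 1.4142. Critical value z_{0.02} = 2.054.
Revised power = P(Z > 2.054 − δ) = Φ(-0.640) = 0.2612.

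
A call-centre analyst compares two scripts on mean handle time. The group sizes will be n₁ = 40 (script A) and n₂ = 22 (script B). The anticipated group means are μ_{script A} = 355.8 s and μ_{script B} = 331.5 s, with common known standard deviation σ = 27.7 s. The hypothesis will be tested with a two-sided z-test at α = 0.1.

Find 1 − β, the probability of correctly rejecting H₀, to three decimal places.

Power ≈ 0.952

Standardized effect: d = |μ_{script A} − μ_{script B}| / σ = |355.8 − 331.5| / 27.7 = 0.8773
Noncentrality parameter: δ = d / √(1/n₁ + 1/n₂) = 0.8773 / √(1/40 + 1/22) = 3.3050
Critical value for a two-sided test at α = 0.1: z_{α/2} = 1.645.
Power = Φ(δ − 1.645) + Φ(−δ − 1.645) = Φ(1.660) + Φ(-4.950) = 0.9516 + 0.0000 = 0.9516.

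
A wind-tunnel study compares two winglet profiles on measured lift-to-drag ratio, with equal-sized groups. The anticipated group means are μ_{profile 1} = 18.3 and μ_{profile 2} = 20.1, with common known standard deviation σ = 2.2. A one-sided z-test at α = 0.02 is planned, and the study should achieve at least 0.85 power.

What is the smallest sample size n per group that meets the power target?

n = 29 per group

Standardized effect: d = |μ_{profile 1} − μ_{profile 2}| / σ = |18.3 − 20.1| / 2.2 = 0.8182
Set Φ(δ − 2.054) = 0.85; then δ − 2.054 = Φ⁻¹(0.85) = 1.036, giving δ = 3.090.
δ = d·√(n/2) ⇒ n = 2(δ/d)² = 2 × (3.090 / 0.8182)² = 28.53.
Rounding up, n = 29 per group.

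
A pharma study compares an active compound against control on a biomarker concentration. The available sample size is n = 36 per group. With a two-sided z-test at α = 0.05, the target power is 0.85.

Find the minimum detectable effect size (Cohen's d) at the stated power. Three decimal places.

Need Φ(δ − 1.960) = 0.85, so δ = 1.960 + 1.036 = 2.996.
(Lower-tail contribution to power is negligible for δ > 0.)
δ = d·√(n/2) ⇒ d = δ/√(n/2) = 2.996/√(36/2) = 0.7063.

d ≈ 0.706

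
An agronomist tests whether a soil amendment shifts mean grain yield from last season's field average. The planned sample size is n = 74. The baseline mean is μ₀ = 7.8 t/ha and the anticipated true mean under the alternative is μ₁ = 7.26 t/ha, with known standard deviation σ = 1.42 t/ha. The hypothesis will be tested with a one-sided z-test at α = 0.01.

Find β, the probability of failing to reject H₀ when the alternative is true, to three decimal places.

Standardized effect: d = |μ₁ − μ₀| / σ = |7.26 − 7.8| / 1.42 = 0.3803
Noncentrality parameter: δ = d·√n = 0.3803 × √74 = 3.2713
One-sided α = 0.01 → critical value z_{0.01} = 2.326.
Power = P(Z > 2.326 − δ) = Φ(0.945) = 0.8277.
Type II error: β = 1 − power = 1 − 0.8277 = 0.1723.

β ≈ 0.172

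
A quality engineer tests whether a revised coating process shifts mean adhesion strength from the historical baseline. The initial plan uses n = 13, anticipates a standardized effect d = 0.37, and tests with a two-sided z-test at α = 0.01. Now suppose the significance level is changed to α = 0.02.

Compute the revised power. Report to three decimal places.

Power ≈ 0.161

δ = d·√n = 0.37 × √13 = 1.3341 (unchanged). New critical value: z_{0.01} = 2.326.
Revised power = Φ(δ − 2.326) + Φ(−δ − 2.326) = Φ(-0.992) + Φ(-3.660) = 0.1605 + 0.0001 = 0.1607.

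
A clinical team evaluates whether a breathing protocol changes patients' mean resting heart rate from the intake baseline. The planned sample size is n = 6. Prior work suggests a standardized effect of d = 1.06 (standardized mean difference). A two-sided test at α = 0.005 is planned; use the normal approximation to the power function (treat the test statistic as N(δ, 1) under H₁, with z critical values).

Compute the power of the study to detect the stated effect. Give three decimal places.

Noncentrality parameter: λ = d·√n = 1.06 × √6 = 2.5965
Two-sided α = 0.005 → critical value z_{0.0025} = 2.807.
Power = Φ(λ − 2.807) + Φ(−λ − 2.807) = Φ(-0.211) + Φ(-5.403) = 0.4166 + 0.0000 = 0.4166.

Power ≈ 0.417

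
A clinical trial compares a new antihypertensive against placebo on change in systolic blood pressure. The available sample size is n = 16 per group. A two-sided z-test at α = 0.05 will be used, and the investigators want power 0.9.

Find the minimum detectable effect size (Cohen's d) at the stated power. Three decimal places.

d ≈ 1.146

Need Φ(δ − 1.960) = 0.9, so δ = 1.960 + 1.282 = 3.242.
(Lower-tail contribution to power is negligible for δ > 0.)
δ = d·√(n/2) ⇒ d = δ/√(n/2) = 3.242/√(16/2) = 1.1460.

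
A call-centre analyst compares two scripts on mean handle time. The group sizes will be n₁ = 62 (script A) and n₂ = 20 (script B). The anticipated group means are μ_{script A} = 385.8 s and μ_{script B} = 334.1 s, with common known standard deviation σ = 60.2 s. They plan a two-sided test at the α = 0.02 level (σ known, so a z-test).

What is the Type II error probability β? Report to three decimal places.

β ≈ 0.155

Standardized effect: d = |μ_{script A} − μ_{script B}| / σ = |385.8 − 334.1| / 60.2 = 0.8588
Noncentrality parameter: δ = d / √(1/n₁ + 1/n₂) = 0.8588 / √(1/62 + 1/20) = 3.3396
Two-sided α = 0.02 → critical value z_{0.01} = 2.326.
Power = Φ(δ − 2.326) + Φ(−δ − 2.326) = Φ(1.013) + Φ(-5.666) = 0.8445 + 0.0000 = 0.8445.
Type II error: β = 1 − power = 1 − 0.8445 = 0.1555.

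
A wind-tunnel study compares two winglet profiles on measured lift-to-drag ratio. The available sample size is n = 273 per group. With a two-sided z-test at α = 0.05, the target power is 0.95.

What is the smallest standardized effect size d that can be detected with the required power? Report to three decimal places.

Required noncentrality: δ = z_{0.025} + z_{0.05} = 1.960 + 1.645 = 3.605.
(Lower-tail contribution to power is negligible for δ > 0.)
δ = d·√(n/2) ⇒ d = δ/√(n/2) = 3.605/√(273/2) = 0.3085.

d ≈ 0.309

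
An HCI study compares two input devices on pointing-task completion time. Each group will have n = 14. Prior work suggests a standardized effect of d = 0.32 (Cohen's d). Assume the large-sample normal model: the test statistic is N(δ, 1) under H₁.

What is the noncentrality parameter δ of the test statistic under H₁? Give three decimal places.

δ = d·√(n/2) = 0.32 × √(14/2) = 0.8466

δ ≈ 0.847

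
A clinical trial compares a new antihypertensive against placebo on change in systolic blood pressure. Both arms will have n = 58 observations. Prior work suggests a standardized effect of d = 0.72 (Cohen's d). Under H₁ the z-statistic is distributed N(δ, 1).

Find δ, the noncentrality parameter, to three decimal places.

δ ≈ 3.877

δ = d·√(n/2) = 0.72 × √(58/2) = 3.8773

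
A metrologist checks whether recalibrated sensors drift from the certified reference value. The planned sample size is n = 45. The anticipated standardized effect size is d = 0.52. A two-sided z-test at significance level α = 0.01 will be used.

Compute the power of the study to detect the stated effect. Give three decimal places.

Power ≈ 0.819

Noncentrality parameter: δ = d·√n = 0.52 × √45 = 3.4883
Two-sided α = 0.01 → critical value z_{0.005} = 2.576.
Power = Φ(δ − 2.576) + Φ(−δ − 2.576) = Φ(0.912) + Φ(-6.064) = 0.8192 + 0.0000 = 0.8192.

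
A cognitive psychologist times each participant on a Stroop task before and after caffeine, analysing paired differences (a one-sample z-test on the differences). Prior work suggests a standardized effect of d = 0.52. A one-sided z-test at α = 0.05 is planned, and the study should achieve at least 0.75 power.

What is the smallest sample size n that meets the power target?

n = 20

Set Φ(δ − 1.645) = 0.75; then δ − 1.645 = Φ⁻¹(0.75) = 0.674, giving δ = 2.319.
δ = d·√n ⇒ n = (δ/d)² = (2.319 / 0.52)² = 19.89.
Round up to the next whole unit.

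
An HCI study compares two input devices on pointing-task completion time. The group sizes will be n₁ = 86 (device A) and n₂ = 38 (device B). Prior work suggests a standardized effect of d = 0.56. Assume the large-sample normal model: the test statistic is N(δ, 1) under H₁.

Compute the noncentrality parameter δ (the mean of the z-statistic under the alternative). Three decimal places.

δ ≈ 2.875

δ = d / √(1/n₁ + 1/n₂) = 0.56 / √(1/86 + 1/38) = 2.8749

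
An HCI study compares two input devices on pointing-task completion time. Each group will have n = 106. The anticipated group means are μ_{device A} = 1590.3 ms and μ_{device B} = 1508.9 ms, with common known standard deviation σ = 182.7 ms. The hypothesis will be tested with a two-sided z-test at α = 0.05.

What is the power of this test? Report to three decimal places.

Standardized effect: d = |μ_{device A} − μ_{device B}| / σ = |1590.3 − 1508.9| / 182.7 = 0.4455
Noncentrality parameter: δ = d·√(n/2) = 0.4455 × √(106/2) = 3.2436
Two-sided α = 0.05 → critical value z_{0.025} = 1.960.
Power = Φ(δ − 1.960) + Φ(−δ − 1.960) = Φ(1.284) + Φ(-5.204) = 0.9004 + 0.0000 = 0.9004.

Power ≈ 0.900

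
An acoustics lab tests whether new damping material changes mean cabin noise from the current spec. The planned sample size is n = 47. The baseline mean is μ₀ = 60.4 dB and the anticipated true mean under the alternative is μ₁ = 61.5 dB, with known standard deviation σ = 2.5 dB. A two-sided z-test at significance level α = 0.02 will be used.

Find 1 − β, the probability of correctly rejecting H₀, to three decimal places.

Power ≈ 0.755

Standardized effect: d = |μ₁ − μ₀| / σ = |61.5 − 60.4| / 2.5 = 0.4400
Noncentrality parameter: δ = d·√n = 0.4400 × √47 = 3.0165
Two-sided α = 0.02 → critical value z_{0.01} = 2.326.
Power = Φ(δ − 2.326) + Φ(−δ − 2.326) = Φ(0.690) + Φ(-5.343) = 0.7549 + 0.0000 = 0.7549.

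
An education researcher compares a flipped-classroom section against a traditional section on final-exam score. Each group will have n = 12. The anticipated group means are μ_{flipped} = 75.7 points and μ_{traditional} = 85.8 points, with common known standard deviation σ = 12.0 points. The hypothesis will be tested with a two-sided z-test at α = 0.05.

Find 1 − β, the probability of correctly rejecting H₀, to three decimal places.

Standardized effect: d = |μ_{flipped} − μ_{traditional}| / σ = |75.7 − 85.8| / 12.0 = 0.8417
Noncentrality parameter: δ = d·√(n/2) = 0.8417 × √(12/2) = 2.0617
Critical value for a two-sided test at α = 0.05: z_{α/2} = 1.960.
Power = Φ(δ − 1.960) + Φ(−δ − 1.960) = Φ(0.102) + Φ(-4.022) = 0.5405 + 0.0000 = 0.5405.

Power ≈ 0.541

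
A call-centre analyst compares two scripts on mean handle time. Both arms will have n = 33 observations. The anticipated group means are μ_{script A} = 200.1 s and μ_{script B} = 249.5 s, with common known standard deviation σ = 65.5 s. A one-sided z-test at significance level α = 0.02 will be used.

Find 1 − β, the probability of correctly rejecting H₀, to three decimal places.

Power ≈ 0.844

Standardized effect: d = |μ_{script A} − μ_{script B}| / σ = |200.1 − 249.5| / 65.5 = 0.7542
Noncentrality parameter: δ = d·√(n/2) = 0.7542 × √(33/2) = 3.0636
One-sided α = 0.02 → critical value z_{0.02} = 2.054.
Power = P(Z > 2.054 − δ) = Φ(1.010) = 0.8437.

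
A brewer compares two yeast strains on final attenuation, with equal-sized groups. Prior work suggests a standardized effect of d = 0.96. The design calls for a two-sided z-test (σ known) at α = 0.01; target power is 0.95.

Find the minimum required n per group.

Set Φ(δ − 2.576) = 0.95; then δ − 2.576 = Φ⁻¹(0.95) = 1.645, giving δ = 4.221.
(The Φ(−δ − z_{α/2}) term is vanishingly small for δ > 0 and is dropped in the standard sample-size formula.)
δ = d·√(n/2) ⇒ n = 2(δ/d)² = 2 × (4.221 / 0.96)² = 38.66.
Round up to the next whole unit.

n = 39 per group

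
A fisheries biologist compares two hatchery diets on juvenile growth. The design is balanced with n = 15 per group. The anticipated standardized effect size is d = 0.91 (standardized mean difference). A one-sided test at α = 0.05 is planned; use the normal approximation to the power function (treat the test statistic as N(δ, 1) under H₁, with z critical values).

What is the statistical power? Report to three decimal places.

Power ≈ 0.802

Noncentrality parameter: δ = d·√(n/2) = 0.91 × √(15/2) = 2.4921
Critical value for a one-sided test at α = 0.05: z_α = 1.645.
Power = P(Z > 1.645 − δ) = Φ(0.847) = 0.8016.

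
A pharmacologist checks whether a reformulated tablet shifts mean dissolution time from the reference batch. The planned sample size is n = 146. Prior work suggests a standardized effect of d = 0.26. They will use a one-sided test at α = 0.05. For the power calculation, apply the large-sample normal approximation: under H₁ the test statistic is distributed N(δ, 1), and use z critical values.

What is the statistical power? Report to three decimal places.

Power ≈ 0.933

Noncentrality parameter: δ = d·√n = 0.26 × √146 = 3.1416
Critical value for a one-sided test at α = 0.05: z_α = 1.645.
Power = P(Z > 1.645 − δ) = Φ(1.497) = 0.9328.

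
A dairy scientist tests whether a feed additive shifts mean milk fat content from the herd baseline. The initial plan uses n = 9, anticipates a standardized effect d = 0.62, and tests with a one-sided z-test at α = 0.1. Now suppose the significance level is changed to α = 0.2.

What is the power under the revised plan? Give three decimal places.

δ = d·√n = 0.62 × √9 = 1.8600 (unchanged). New critical value: z_{0.2} = 0.842.
Revised power = P(Z > 0.842 − δ) = Φ(1.018) = 0.8458.

Power ≈ 0.846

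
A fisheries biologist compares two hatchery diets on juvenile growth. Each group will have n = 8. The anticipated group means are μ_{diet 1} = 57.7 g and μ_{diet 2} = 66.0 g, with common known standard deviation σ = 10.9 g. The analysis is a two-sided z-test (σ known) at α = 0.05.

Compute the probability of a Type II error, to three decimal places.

Standardized effect: d = |μ_{diet 1} − μ_{diet 2}| / σ = |57.7 − 66.0| / 10.9 = 0.7615
Noncentrality parameter: δ = d·√(n/2) = 0.7615 × √(8/2) = 1.5229
Critical value for a two-sided test at α = 0.05: z_{α/2} = 1.960.
Power = Φ(δ − 1.960) + Φ(−δ − 1.960) = Φ(-0.437) + Φ(-3.483) = 0.3310 + 0.0002 = 0.3313.
Type II error: β = 1 − power = 1 − 0.3313 = 0.6687.

β ≈ 0.669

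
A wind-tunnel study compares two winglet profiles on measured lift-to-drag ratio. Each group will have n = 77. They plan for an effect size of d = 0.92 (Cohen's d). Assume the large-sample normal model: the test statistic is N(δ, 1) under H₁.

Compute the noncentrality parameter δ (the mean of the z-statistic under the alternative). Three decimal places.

δ ≈ 5.708

δ = d·√(n/2) = 0.92 × √(77/2) = 5.7084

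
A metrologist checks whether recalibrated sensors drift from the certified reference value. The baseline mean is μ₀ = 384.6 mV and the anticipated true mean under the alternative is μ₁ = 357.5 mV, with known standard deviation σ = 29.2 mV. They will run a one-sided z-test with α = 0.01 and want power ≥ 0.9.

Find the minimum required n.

Standardized effect: d = |μ₁ − μ₀| / σ = |357.5 − 384.6| / 29.2 = 0.9281
For power 0.9 need Φ(δ − z_{0.01}) = 0.9, so δ = z_{0.01} + z_{0.10} = 2.326 + 1.282 = 3.608.
δ = d·√n ⇒ n = (δ/d)² = (3.608 / 0.9281)² = 15.11.
Rounding up, n = 16.

n = 16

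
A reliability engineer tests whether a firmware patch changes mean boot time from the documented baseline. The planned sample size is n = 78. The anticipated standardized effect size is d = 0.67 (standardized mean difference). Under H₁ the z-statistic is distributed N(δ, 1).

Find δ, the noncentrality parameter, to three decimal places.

δ ≈ 5.917

The noncentrality parameter scales effect size by the design's sample-size factor: δ = d·√n = 0.67 × √78 = 5.9173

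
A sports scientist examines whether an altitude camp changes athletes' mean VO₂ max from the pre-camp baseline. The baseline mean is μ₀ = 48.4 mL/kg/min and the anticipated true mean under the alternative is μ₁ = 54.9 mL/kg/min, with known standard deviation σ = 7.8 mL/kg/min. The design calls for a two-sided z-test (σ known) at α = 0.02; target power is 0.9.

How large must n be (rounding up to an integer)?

n = 19

Standardized effect: d = |μ₁ − μ₀| / σ = |54.9 − 48.4| / 7.8 = 0.8333
Set Φ(δ − 2.326) = 0.9; then δ − 2.326 = Φ⁻¹(0.9) = 1.282, giving δ = 3.608.
(The Φ(−δ − z_{α/2}) term is vanishingly small for δ > 0 and is dropped in the standard sample-size formula.)
δ = d·√n ⇒ n = (δ/d)² = (3.608 / 0.8333)² = 18.74.
Round up to the next whole unit.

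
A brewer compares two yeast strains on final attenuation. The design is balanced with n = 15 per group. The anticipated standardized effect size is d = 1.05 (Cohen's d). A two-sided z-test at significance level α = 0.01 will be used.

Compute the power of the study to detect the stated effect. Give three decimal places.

Power ≈ 0.618

Noncentrality parameter: δ = d·√(n/2) = 1.05 × √(15/2) = 2.8755
Two-sided α = 0.01 → critical value z_{0.005} = 2.576.
Power = Φ(δ − 2.576) + Φ(−δ − 2.576) = Φ(0.300) + Φ(-5.451) = 0.6178 + 0.0000 = 0.6178.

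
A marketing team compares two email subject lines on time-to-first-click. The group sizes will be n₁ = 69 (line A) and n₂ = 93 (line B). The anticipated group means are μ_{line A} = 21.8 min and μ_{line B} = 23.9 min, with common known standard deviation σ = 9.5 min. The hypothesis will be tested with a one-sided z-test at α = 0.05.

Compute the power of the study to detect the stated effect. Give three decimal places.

Power ≈ 0.400

Standardized effect: d = |μ_{line A} − μ_{line B}| / σ = |21.8 − 23.9| / 9.5 = 0.2211
Noncentrality parameter: δ = d / √(1/n₁ + 1/n₂) = 0.2211 / √(1/69 + 1/93) = 1.3912
One-sided α = 0.05 → critical value z_{0.05} = 1.645.
Power = P(Z > 1.645 − δ) = Φ(-0.254) = 0.3999.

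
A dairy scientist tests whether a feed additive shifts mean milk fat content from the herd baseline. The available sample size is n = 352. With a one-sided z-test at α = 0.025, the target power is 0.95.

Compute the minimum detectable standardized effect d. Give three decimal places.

Required noncentrality: δ = z_{0.025} + z_{0.05} = 1.960 + 1.645 = 3.605.
δ = d·√n ⇒ d = δ/√n = 3.605/√352 = 0.1921.

d ≈ 0.192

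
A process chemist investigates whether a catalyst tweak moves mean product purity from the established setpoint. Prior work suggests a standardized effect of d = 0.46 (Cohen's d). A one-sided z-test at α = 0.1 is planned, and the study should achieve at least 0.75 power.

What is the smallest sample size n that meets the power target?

For power 0.75 need Φ(δ − z_{0.1}) = 0.75, so δ = z_{0.1} + z_{0.25} = 1.282 + 0.674 = 1.956.
δ = d·√n ⇒ n = (δ/d)² = (1.956 / 0.46)² = 18.08.
Round up to the next whole unit.

n = 19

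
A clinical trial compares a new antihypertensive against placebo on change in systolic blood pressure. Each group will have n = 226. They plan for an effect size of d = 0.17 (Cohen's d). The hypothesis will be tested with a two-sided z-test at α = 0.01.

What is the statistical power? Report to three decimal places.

Noncentrality parameter: δ = d·√(n/2) = 0.17 × √(226/2) = 1.8071
Two-sided α = 0.01 → critical value z_{0.005} = 2.576.
Power = Φ(δ − 2.576) + Φ(−δ − 2.576) = Φ(-0.769) + Φ(-4.383) = 0.2210 + 0.0000 = 0.2210.

Power ≈ 0.221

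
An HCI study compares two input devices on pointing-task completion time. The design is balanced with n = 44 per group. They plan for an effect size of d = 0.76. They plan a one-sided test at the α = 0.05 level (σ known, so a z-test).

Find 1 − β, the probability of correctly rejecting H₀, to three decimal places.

Power ≈ 0.973

Noncentrality parameter: δ = d·√(n/2) = 0.76 × √(44/2) = 3.5647
One-sided α = 0.05 → critical value z_{0.05} = 1.645.
Power = Φ(δ − 1.645) = Φ(1.920) = 0.9726.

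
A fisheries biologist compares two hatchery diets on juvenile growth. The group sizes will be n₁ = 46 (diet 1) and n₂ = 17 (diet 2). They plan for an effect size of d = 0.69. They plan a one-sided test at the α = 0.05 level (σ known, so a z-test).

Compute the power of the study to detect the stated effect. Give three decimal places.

Power ≈ 0.784

Noncentrality parameter: δ = d / √(1/n₁ + 1/n₂) = 0.69 / √(1/46 + 1/17) = 2.4310
Critical value for a one-sided test at α = 0.05: z_α = 1.645.
Power = Φ(δ − 1.645) = Φ(0.786) = 0.7841.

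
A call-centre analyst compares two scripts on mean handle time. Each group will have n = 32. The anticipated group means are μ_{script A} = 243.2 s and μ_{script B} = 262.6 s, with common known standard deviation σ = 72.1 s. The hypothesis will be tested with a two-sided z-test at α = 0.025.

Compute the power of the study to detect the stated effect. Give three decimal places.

Power ≈ 0.122

Standardized effect: d = |μ_{script A} − μ_{script B}| / σ = |243.2 − 262.6| / 72.1 = 0.2691
Noncentrality parameter: δ = d·√(n/2) = 0.2691 × √(32/2) = 1.0763
Two-sided α = 0.025 → critical value z_{0.0125} = 2.241.
Power = Φ(δ − 2.241) + Φ(−δ − 2.241) = Φ(-1.165) + Φ(-3.318) = 0.1220 + 0.0005 = 0.1224.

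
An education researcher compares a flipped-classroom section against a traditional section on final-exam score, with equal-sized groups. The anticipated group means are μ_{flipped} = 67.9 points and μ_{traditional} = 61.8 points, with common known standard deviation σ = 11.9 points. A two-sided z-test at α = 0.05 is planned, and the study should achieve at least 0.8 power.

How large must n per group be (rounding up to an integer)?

n = 60 per group

Standardized effect: d = |μ_{flipped} − μ_{traditional}| / σ = |67.9 − 61.8| / 11.9 = 0.5126
Set Φ(δ − 1.960) = 0.8; then δ − 1.960 = Φ⁻¹(0.8) = 0.842, giving δ = 2.802.
(The Φ(−δ − z_{α/2}) term is vanishingly small for δ > 0 and is dropped in the standard sample-size formula.)
δ = d·√(n/2) ⇒ n = 2(δ/d)² = 2 × (2.802 / 0.5126)² = 59.74.
Rounding up, n = 60 per group.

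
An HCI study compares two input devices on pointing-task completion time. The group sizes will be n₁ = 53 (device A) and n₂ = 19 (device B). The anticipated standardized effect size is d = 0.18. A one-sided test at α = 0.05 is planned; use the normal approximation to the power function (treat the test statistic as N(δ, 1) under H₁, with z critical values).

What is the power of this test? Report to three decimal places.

Power ≈ 0.166

Noncentrality parameter: λ = d / √(1/n₁ + 1/n₂) = 0.18 / √(1/53 + 1/19) = 0.6732
Critical value for a one-sided test at α = 0.05: z_α = 1.645.
Power = Φ(λ − 1.645) = Φ(-0.972) = 0.1656.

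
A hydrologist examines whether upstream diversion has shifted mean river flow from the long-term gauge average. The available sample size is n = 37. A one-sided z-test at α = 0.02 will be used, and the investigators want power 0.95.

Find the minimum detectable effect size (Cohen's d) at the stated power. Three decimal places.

Required noncentrality: δ = z_{0.02} + z_{0.05} = 2.054 + 1.645 = 3.699.
δ = d·√n ⇒ d = δ/√n = 3.699/√37 = 0.6080.

d ≈ 0.608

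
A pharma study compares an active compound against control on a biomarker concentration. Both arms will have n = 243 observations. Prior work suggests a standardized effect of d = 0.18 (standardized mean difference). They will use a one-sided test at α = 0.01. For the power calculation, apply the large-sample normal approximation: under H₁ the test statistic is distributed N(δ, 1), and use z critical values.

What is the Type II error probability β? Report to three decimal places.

Noncentrality parameter: δ = d·√(n/2) = 0.18 × √(243/2) = 1.9841
Critical value for a one-sided test at α = 0.01: z_α = 2.326.
Power = P(Z > 2.326 − δ) = Φ(-0.342) = 0.3661.
Type II error: β = 1 − power = 1 − 0.3661 = 0.6339.

β ≈ 0.634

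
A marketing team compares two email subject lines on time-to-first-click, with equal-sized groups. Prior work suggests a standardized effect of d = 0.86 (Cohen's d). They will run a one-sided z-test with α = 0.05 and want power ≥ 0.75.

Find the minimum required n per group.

n = 15 per group

Set Φ(δ − 1.645) = 0.75; then δ − 1.645 = Φ⁻¹(0.75) = 0.674, giving δ = 2.319.
δ = d·√(n/2) ⇒ n = 2(δ/d)² = 2 × (2.319 / 0.86)² = 14.55.
Round up to the next whole unit.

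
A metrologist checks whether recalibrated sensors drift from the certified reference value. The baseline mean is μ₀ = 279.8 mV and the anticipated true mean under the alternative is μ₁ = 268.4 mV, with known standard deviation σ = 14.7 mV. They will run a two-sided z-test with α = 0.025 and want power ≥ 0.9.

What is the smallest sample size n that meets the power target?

Standardized effect: d = |μ₁ − μ₀| / σ = |268.4 − 279.8| / 14.7 = 0.7755
Set Φ(δ − 2.241) = 0.9; then δ − 2.241 = Φ⁻¹(0.9) = 1.282, giving δ = 3.523.
(For δ > 0 the lower-tail rejection region contributes negligibly to power, so the one-term inversion is standard.)
δ = d·√n ⇒ n = (δ/d)² = (3.523 / 0.7755)² = 20.64.
Round up to the next whole unit.

n = 21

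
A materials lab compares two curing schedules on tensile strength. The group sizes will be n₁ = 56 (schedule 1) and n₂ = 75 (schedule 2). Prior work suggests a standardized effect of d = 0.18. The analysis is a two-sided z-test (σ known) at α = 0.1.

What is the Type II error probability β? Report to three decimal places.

Noncentrality parameter: δ = d / √(1/n₁ + 1/n₂) = 0.18 / √(1/56 + 1/75) = 1.0192
Critical value for a two-sided test at α = 0.1: z_{α/2} = 1.645.
Power = Φ(δ − 1.645) + Φ(−δ − 1.645) = Φ(-0.626) + Φ(-2.664) = 0.2658 + 0.0039 = 0.2696.
Type II error: β = 1 − power = 1 − 0.2696 = 0.7304.

β ≈ 0.730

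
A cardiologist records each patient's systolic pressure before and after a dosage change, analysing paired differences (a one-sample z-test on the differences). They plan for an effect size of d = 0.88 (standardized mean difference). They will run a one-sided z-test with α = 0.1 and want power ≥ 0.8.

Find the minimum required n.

Set Φ(δ − 1.282) = 0.8; then δ − 1.282 = Φ⁻¹(0.8) = 0.842, giving δ = 2.123.
δ = d·√n ⇒ n = (δ/d)² = (2.123 / 0.88)² = 5.82.
Round up to the next whole unit.

n = 6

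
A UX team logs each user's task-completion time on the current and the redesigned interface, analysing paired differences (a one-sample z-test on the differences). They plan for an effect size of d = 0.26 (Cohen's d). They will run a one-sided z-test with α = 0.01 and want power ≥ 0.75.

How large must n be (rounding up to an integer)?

n = 134

For power 0.75 need Φ(δ − z_{0.01}) = 0.75, so δ = z_{0.01} + z_{0.25} = 2.326 + 0.674 = 3.001.
δ = d·√n ⇒ n = (δ/d)² = (3.001 / 0.26)² = 133.21.
Round up to the next whole unit.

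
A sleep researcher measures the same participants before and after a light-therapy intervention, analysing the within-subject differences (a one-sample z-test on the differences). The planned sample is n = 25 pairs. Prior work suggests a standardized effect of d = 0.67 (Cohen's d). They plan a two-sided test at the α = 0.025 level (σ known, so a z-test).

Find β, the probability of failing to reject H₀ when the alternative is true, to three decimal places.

Noncentrality parameter: δ = d·√n = 0.67 × √25 = 3.3500
Two-sided α = 0.025 → critical value z_{0.0125} = 2.241.
Power = Φ(δ − 2.241) + Φ(−δ − 2.241) = Φ(1.109) + Φ(-5.591) = 0.8662 + 0.0000 = 0.8662.
Type II error: β = 1 − power = 1 − 0.8662 = 0.1338.

β ≈ 0.134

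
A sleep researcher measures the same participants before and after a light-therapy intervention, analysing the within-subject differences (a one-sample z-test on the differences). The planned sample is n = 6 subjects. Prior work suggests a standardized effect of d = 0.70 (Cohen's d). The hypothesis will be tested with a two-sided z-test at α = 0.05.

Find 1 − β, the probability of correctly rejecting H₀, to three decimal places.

Noncentrality parameter: λ = d·√n = 0.70 × √6 = 1.7146
Critical value for a two-sided test at α = 0.05: z_{α/2} = 1.960.
Power = Φ(λ − 1.960) + Φ(−λ − 1.960) = Φ(-0.245) + Φ(-3.675) = 0.4031 + 0.0001 = 0.4032.

Power ≈ 0.403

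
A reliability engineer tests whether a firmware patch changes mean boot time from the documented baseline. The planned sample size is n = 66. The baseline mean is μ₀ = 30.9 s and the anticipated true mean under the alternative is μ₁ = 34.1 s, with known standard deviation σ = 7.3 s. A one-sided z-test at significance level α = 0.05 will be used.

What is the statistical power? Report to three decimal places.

Standardized effect: d = |μ₁ − μ₀| / σ = |34.1 − 30.9| / 7.3 = 0.4384
Noncentrality parameter: δ = d·√n = 0.4384 × √66 = 3.5612
One-sided α = 0.05 → critical value z_{0.05} = 1.645.
Power = Φ(δ − 1.645) = Φ(1.916) = 0.9723.

Power ≈ 0.972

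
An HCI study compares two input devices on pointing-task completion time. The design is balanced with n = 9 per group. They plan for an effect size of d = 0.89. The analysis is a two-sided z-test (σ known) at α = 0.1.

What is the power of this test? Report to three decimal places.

Power ≈ 0.596

Noncentrality parameter: δ = d·√(n/2) = 0.89 × √(9/2) = 1.8880
Critical value for a two-sided test at α = 0.1: z_{α/2} = 1.645.
Power = Φ(δ − 1.645) + Φ(−δ − 1.645) = Φ(0.243) + Φ(-3.533) = 0.5960 + 0.0002 = 0.5962.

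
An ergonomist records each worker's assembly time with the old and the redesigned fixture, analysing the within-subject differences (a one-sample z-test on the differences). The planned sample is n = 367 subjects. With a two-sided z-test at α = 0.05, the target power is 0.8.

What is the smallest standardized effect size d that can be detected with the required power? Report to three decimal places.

Required noncentrality: δ = z_{0.025} + z_{0.20} = 1.960 + 0.842 = 2.802.
(Lower-tail contribution to power is negligible for δ > 0.)
δ = d·√n ⇒ d = δ/√n = 2.802/√367 = 0.1462.

d ≈ 0.146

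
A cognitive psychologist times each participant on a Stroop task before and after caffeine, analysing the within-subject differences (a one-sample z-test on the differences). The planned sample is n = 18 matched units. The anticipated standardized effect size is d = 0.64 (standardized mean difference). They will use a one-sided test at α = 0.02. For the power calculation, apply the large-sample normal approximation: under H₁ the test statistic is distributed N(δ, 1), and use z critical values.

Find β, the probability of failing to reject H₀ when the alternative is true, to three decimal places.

β ≈ 0.254

Noncentrality parameter: δ = d·√n = 0.64 × √18 = 2.7153
One-sided α = 0.02 → critical value z_{0.02} = 2.054.
Power = P(Z > 2.054 − δ) = Φ(0.662) = 0.7459.
Type II error: β = 1 − power = 1 − 0.7459 = 0.2541.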